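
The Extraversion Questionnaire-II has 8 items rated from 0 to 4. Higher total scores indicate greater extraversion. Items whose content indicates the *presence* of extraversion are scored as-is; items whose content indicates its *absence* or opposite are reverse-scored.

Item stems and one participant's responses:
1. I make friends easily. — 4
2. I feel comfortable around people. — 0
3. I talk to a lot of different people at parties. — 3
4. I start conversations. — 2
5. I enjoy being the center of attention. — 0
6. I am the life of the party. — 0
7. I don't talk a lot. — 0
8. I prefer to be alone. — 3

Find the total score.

Items 7, 8 describe the absence/opposite of extraversion → reverse-score.
reverse-coded value = 4 − response.
  item 1: 4
  item 2: 0
  item 3: 3
  item 4: 2
  item 5: 0
  item 6: 0
  item 7: 4 − 0 = 4
  item 8: 4 − 3 = 1
Total = 4 + 0 + 3 + 2 + 0 + 0 + 4 + 1 = 14

14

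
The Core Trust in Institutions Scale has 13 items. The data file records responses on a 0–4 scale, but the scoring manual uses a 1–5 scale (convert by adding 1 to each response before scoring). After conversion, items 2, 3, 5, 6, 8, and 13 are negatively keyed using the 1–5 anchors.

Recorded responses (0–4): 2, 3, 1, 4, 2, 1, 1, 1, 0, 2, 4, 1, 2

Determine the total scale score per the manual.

Convert to 1–5: 3, 4, 2, 5, 3, 2, 2, 2, 1, 3, 5, 2, 3
Reverse-coded (reversed = (1+5) − raw = 6 − raw):
  item 2: 6 − 4 = 2
  item 3: 6 − 2 = 4
  item 5: 6 − 3 = 3
  item 6: 6 − 2 = 4
  item 8: 6 − 2 = 4
  item 13: 6 − 3 = 3
Scored: 3, 2, 4, 5, 3, 4, 2, 4, 1, 3, 5, 2, 3
Total = 41

41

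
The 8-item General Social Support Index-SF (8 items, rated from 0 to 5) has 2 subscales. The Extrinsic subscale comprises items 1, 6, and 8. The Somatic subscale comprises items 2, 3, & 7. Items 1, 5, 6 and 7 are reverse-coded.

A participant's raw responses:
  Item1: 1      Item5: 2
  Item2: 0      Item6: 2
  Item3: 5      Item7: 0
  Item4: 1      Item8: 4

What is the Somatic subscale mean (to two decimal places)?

Somatic items: 2, 3, 7.
Of these, item 7 is reverse-coded; reversed = (0+5) − raw = 5 − raw.
  item 2: 0
  item 3: 5
  item 7: 5 − 0 = 5
Sum = 0 + 5 + 5 = 10
Mean = 10 / 3 = 3.33

3.33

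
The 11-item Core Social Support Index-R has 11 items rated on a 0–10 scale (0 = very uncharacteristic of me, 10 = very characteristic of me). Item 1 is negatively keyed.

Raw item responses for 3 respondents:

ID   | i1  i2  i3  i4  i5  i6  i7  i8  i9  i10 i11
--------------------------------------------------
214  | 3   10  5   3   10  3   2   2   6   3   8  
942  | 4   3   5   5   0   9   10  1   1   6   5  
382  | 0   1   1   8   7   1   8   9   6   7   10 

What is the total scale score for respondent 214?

59

Respondent 214 raw: 3, 10, 5, 3, 10, 3, 2, 2, 6, 3, 8.
Reverse-coded (reversed = (0+10) − raw = 10 − raw):
  item 1: 10 − 3 = 7
  item 2: 10
  item 3: 5
  item 4: 3
  item 5: 10
  item 6: 3
  item 7: 2
  item 8: 2
  item 9: 6
  item 10: 3
  item 11: 8
Sum = 7 + 10 + 5 + 3 + 10 + 3 + 2 + 2 + 6 + 3 + 8 = 59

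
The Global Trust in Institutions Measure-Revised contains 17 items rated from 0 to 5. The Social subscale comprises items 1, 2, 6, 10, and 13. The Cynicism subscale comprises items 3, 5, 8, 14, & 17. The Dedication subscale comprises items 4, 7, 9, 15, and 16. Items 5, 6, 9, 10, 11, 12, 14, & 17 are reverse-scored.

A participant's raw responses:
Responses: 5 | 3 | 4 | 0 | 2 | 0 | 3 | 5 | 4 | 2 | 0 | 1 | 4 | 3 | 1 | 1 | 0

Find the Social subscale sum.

Social items: 1, 2, 6, 10, 13.
Of these, items 6 and 10 are reverse-scored; reversed = (0+5) − raw = 5 − raw.
  item 1: 5
  item 2: 3
  item 6: 5 − 0 = 5
  item 10: 5 − 2 = 3
  item 13: 4
Sum = 5 + 3 + 5 + 3 + 4 = 20

20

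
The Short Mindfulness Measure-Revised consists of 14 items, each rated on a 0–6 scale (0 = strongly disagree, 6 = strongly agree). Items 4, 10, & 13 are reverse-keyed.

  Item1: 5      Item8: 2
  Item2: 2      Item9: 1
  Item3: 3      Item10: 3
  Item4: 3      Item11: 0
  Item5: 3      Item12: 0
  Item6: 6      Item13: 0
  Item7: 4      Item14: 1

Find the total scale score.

39

Reverse-keyed items use 6 − raw:
  item 4: 6 − 3 = 3
  item 10: 6 − 3 = 3
  item 13: 6 − 0 = 6
Scored items: 5, 2, 3, 3, 3, 6, 4, 2, 1, 3, 0, 0, 6, 1
Total = 5 + 2 + 3 + 3 + 3 + 6 + 4 + 2 + 1 + 3 + 0 + 0 + 6 + 1 = 39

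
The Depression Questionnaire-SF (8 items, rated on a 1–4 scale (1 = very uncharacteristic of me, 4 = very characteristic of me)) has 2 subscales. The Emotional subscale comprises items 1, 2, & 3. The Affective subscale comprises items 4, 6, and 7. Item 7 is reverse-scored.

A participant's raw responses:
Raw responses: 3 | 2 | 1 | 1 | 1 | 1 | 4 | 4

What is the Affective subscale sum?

3

Affective items: 4, 6, 7.
Of these, item 7 is reverse-scored; on a 1–4 scale, reversed = 5 − raw.
  item 4: 1
  item 6: 1
  item 7: 5 − 4 = 1
Sum = 1 + 1 + 1 = 3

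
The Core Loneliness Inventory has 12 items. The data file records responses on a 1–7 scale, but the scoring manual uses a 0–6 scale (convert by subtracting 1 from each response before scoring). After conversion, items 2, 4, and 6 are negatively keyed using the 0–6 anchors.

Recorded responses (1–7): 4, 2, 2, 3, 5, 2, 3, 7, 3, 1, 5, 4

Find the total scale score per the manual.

39

Convert to 0–6: 3, 1, 1, 2, 4, 1, 2, 6, 2, 0, 4, 3
Reverse-coded (on a 0–6 scale, reversed = 6 − raw):
  item 2: 6 − 1 = 5
  item 4: 6 − 2 = 4
  item 6: 6 − 1 = 5
Scored: 3, 5, 1, 4, 4, 5, 2, 6, 2, 0, 4, 3
Total = 39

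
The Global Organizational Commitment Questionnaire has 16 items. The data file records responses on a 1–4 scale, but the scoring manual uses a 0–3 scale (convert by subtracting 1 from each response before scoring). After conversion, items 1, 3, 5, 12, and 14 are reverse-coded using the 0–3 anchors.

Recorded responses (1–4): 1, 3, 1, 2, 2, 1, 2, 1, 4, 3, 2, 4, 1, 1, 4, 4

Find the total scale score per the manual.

Convert to 0–3: 0, 2, 0, 1, 1, 0, 1, 0, 3, 2, 1, 3, 0, 0, 3, 3
Reverse-coded (reversed = (0+3) − raw = 3 − raw):
  item 1: 3 − 0 = 3
  item 3: 3 − 0 = 3
  item 5: 3 − 1 = 2
  item 12: 3 − 3 = 0
  item 14: 3 − 0 = 3
Scored: 3, 2, 3, 1, 2, 0, 1, 0, 3, 2, 1, 0, 0, 3, 3, 3
Total = 27

27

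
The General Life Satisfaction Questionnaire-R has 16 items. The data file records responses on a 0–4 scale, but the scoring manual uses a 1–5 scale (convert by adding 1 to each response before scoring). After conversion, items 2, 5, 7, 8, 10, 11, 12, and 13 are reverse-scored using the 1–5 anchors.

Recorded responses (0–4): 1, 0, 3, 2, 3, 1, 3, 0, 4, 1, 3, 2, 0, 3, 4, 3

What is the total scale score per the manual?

Convert to 1–5: 2, 1, 4, 3, 4, 2, 4, 1, 5, 2, 4, 3, 1, 4, 5, 4
Reverse-coded (reversed = (1+5) − raw = 6 − raw):
  item 2: 6 − 1 = 5
  item 5: 6 − 4 = 2
  item 7: 6 − 4 = 2
  item 8: 6 − 1 = 5
  item 10: 6 − 2 = 4
  item 11: 6 − 4 = 2
  item 12: 6 − 3 = 3
  item 13: 6 − 1 = 5
Scored: 2, 5, 4, 3, 2, 2, 2, 5, 5, 4, 2, 3, 5, 4, 5, 4
Total = 57

57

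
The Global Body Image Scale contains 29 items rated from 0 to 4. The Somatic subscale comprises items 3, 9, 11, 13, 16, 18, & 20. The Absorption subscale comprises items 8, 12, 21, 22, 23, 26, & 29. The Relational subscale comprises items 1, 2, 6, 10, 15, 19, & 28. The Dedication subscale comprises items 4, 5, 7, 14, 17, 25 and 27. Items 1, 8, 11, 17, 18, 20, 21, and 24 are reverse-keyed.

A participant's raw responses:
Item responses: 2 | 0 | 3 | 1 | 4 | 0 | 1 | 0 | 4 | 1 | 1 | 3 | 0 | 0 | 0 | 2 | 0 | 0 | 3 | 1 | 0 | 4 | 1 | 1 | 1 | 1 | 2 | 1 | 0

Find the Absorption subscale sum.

17

Absorption items: 8, 12, 21, 22, 23, 26, 29.
Of these, items 8 and 21 are reverse-keyed; reversed = (0+4) − raw = 4 − raw.
  item 8: 4 − 0 = 4
  item 12: 3
  item 21: 4 − 0 = 4
  item 22: 4
  item 23: 1
  item 26: 1
  item 29: 0
Sum = 4 + 3 + 4 + 4 + 1 + 1 + 0 = 17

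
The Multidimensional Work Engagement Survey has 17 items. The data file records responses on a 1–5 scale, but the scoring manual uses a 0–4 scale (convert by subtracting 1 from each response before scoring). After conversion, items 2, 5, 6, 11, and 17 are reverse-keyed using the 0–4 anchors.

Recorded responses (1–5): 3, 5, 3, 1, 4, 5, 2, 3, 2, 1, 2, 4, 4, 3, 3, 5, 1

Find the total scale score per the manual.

Convert to 0–4: 2, 4, 2, 0, 3, 4, 1, 2, 1, 0, 1, 3, 3, 2, 2, 4, 0
Reverse-coded (reverse-coded value = 4 − response):
  item 2: 4 − 4 = 0
  item 5: 4 − 3 = 1
  item 6: 4 − 4 = 0
  item 11: 4 − 1 = 3
  item 17: 4 − 0 = 4
Scored: 2, 0, 2, 0, 1, 0, 1, 2, 1, 0, 3, 3, 3, 2, 2, 4, 4
Total = 30

30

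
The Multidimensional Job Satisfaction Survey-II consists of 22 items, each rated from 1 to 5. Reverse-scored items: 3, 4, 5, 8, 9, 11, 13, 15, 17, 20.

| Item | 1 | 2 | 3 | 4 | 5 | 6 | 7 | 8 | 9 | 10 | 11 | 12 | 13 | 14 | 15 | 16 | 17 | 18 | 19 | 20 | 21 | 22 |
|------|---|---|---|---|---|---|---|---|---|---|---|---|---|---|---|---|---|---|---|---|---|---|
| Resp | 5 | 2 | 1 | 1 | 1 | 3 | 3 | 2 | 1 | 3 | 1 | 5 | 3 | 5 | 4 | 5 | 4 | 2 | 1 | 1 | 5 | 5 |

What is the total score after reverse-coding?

85

Reverse-coded items (reversed = (1+5) − raw = 6 − raw):
  item 3: 6 − 1 = 5
  item 4: 6 − 1 = 5
  item 5: 6 − 1 = 5
  item 8: 6 − 2 = 4
  item 9: 6 − 1 = 5
  item 11: 6 − 1 = 5
  item 13: 6 − 3 = 3
  item 15: 6 − 4 = 2
  item 17: 6 − 4 = 2
  item 20: 6 − 1 = 5
After reverse-coding: 5, 2, 5, 5, 5, 3, 3, 4, 5, 3, 5, 5, 3, 5, 2, 5, 2, 2, 1, 5, 5, 5
Total = 5 + 2 + 5 + 5 + 5 + 3 + 3 + 4 + 5 + 3 + 5 + 5 + 3 + 5 + 2 + 5 + 2 + 2 + 1 + 5 + 5 + 5 = 85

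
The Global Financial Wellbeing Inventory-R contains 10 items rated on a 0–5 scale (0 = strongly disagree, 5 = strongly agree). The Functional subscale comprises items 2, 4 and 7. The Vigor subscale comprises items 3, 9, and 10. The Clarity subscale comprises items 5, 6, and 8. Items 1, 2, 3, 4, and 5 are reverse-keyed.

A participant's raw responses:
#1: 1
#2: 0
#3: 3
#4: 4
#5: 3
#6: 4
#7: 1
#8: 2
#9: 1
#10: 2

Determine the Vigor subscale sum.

Vigor items: 3, 9, 10.
Of these, item 3 is reverse-keyed; on a 0–5 scale, reversed = 5 − raw.
  item 3: 5 − 3 = 2
  item 9: 1
  item 10: 2
Sum = 2 + 1 + 2 = 5

5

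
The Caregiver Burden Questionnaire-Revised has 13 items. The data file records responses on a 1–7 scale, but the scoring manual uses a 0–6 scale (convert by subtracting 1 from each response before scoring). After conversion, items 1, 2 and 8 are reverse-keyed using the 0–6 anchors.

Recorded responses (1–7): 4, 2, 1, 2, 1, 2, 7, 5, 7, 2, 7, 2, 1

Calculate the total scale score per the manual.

Convert to 0–6: 3, 1, 0, 1, 0, 1, 6, 4, 6, 1, 6, 1, 0
Reverse-coded (reversed = (0+6) − raw = 6 − raw):
  item 1: 6 − 3 = 3
  item 2: 6 − 1 = 5
  item 8: 6 − 4 = 2
Scored: 3, 5, 0, 1, 0, 1, 6, 2, 6, 1, 6, 1, 0
Total = 32

32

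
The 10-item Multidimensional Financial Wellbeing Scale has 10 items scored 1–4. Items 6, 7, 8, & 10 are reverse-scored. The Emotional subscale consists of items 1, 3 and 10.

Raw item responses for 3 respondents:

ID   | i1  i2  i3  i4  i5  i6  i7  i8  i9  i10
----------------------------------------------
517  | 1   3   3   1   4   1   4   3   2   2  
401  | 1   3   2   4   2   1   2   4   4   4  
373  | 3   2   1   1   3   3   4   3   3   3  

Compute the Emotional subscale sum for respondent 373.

6

Respondent 373 raw: 3, 2, 1, 1, 3, 3, 4, 3, 3, 3.
Emotional items: 1, 3, 10.
Reverse-coded (reverse-coded value = 5 − response):
  item 1: 3
  item 3: 1
  item 10: 5 − 3 = 2
Sum = 3 + 1 + 2 = 6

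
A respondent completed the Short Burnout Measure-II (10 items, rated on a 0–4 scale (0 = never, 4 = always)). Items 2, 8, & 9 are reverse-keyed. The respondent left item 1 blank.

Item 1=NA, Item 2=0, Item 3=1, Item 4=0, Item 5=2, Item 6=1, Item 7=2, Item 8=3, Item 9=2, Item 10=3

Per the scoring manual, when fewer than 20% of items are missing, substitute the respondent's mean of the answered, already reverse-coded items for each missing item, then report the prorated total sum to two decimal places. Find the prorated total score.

Reverse-coded (reversed = (0+4) − raw = 4 − raw):
  item 2: 4 − 0 = 4
  item 8: 4 − 3 = 1
  item 9: 4 − 2 = 2
Completed scored items (9 of 10): 4, 1, 0, 2, 1, 2, 1, 2, 3; sum = 16.
Person mean = 16 / 9 ≈ 1.7778
Prorated total = (16 / 9) × 10 = 17.78 (to 2 dp)

17.78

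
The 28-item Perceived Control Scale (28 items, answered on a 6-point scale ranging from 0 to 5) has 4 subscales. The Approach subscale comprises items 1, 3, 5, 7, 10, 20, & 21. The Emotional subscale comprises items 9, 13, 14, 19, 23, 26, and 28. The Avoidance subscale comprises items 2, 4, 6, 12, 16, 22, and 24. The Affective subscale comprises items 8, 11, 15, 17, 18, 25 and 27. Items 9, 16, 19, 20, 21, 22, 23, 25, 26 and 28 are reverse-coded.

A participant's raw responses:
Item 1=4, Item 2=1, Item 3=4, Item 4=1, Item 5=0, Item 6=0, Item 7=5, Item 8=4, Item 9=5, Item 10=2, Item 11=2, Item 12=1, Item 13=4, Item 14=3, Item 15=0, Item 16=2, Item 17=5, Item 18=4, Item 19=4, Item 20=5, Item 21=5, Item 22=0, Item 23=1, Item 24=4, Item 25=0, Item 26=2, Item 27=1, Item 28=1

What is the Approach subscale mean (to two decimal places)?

2.14

Approach items: 1, 3, 5, 7, 10, 20, 21.
Of these, items 20 and 21 are reverse-coded; on a 0–5 scale, reversed = 5 − raw.
  item 1: 4
  item 3: 4
  item 5: 0
  item 7: 5
  item 10: 2
  item 20: 5 − 5 = 0
  item 21: 5 − 5 = 0
Sum = 4 + 4 + 0 + 5 + 2 + 0 + 0 = 15
Mean = 15 / 7 = 2.14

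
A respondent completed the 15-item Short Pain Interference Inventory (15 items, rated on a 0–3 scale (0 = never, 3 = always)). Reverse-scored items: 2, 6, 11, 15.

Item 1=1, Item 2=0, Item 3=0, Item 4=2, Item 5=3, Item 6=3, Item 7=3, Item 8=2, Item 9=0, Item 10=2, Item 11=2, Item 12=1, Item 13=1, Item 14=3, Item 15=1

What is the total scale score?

Reversing items 2, 6, 11 and 15 with 3 − raw:
Total = 1 + (3−0) + 0 + 2 + 3 + (3−3) + 3 + 2 + 0 + 2 + (3−2) + 1 + 1 + 3 + (3−1)
      = 1 + 3 + 0 + 2 + 3 + 0 + 3 + 2 + 0 + 2 + 1 + 1 + 1 + 3 + 2 = 24

24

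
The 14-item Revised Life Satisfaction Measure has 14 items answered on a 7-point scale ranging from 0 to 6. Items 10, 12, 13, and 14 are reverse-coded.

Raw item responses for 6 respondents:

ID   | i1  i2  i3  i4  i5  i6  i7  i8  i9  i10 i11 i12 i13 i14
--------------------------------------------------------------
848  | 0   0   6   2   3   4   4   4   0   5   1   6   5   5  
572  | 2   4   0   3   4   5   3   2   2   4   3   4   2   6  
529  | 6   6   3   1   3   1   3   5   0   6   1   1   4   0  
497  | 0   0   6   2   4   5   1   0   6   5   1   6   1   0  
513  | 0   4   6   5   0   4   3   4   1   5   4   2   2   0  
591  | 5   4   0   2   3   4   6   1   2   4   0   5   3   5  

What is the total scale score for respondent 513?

Respondent 513 raw: 0, 4, 6, 5, 0, 4, 3, 4, 1, 5, 4, 2, 2, 0.
Reverse-coded (reverse-coded value = 6 − response):
  item 1: 0
  item 2: 4
  item 3: 6
  item 4: 5
  item 5: 0
  item 6: 4
  item 7: 3
  item 8: 4
  item 9: 1
  item 10: 6 − 5 = 1
  item 11: 4
  item 12: 6 − 2 = 4
  item 13: 6 − 2 = 4
  item 14: 6 − 0 = 6
Sum = 0 + 4 + 6 + 5 + 0 + 4 + 3 + 4 + 1 + 1 + 4 + 4 + 4 + 6 = 46

46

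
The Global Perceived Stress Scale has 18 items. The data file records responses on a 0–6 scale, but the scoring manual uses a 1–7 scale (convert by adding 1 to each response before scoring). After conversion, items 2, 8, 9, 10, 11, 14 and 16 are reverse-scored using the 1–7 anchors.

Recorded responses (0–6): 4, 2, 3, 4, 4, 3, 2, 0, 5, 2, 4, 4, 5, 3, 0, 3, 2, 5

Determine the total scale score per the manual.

Convert to 1–7: 5, 3, 4, 5, 5, 4, 3, 1, 6, 3, 5, 5, 6, 4, 1, 4, 3, 6
Reverse-coded (reversed = (1+7) − raw = 8 − raw):
  item 2: 8 − 3 = 5
  item 8: 8 − 1 = 7
  item 9: 8 − 6 = 2
  item 10: 8 − 3 = 5
  item 11: 8 − 5 = 3
  item 14: 8 − 4 = 4
  item 16: 8 − 4 = 4
Scored: 5, 5, 4, 5, 5, 4, 3, 7, 2, 5, 3, 5, 6, 4, 1, 4, 3, 6
Total = 77

77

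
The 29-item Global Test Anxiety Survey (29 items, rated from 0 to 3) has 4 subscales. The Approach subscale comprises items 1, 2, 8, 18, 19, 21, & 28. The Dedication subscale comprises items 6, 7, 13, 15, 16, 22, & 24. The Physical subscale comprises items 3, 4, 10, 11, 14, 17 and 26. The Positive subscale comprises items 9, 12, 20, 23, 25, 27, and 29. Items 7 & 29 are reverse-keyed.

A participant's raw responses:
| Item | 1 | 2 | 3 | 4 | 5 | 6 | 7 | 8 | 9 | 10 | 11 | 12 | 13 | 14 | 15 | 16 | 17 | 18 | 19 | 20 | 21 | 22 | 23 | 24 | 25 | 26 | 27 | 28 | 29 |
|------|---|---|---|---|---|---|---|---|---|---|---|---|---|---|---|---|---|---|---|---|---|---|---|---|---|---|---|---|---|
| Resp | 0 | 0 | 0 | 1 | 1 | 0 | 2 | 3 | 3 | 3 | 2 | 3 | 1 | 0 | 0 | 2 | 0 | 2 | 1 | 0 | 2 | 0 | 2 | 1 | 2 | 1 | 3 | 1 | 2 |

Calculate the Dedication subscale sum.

5

Dedication items: 6, 7, 13, 15, 16, 22, 24.
Of these, item 7 is reverse-keyed; reverse-coded value = 3 − response.
  item 6: 0
  item 7: 3 − 2 = 1
  item 13: 1
  item 15: 0
  item 16: 2
  item 22: 0
  item 24: 1
Sum = 0 + 1 + 1 + 0 + 2 + 0 + 1 = 5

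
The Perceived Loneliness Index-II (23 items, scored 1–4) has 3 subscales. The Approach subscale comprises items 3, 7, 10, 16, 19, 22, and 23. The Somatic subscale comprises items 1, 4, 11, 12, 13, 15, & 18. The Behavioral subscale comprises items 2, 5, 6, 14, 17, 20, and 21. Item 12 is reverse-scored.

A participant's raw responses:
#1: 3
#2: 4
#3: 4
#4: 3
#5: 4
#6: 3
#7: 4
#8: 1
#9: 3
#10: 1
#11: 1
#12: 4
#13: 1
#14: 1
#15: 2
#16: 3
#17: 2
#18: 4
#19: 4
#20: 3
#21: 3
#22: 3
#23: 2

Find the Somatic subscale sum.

15

Somatic items: 1, 4, 11, 12, 13, 15, 18.
Of these, item 12 is reverse-scored; reversed = (1+4) − raw = 5 − raw.
  item 1: 3
  item 4: 3
  item 11: 1
  item 12: 5 − 4 = 1
  item 13: 1
  item 15: 2
  item 18: 4
Sum = 3 + 3 + 1 + 1 + 1 + 2 + 4 = 15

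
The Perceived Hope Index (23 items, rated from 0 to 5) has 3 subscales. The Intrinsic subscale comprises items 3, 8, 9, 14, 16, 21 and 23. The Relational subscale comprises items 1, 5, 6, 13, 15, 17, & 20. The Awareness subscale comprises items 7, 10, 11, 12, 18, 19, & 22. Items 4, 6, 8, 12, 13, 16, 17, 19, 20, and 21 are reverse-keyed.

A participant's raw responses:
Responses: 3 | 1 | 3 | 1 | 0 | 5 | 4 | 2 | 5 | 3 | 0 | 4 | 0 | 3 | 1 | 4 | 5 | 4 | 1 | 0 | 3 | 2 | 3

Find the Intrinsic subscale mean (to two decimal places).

2.86

Intrinsic items: 3, 8, 9, 14, 16, 21, 23.
Of these, items 8, 16, and 21 are reverse-keyed; reverse-coded value = 5 − response.
  item 3: 3
  item 8: 5 − 2 = 3
  item 9: 5
  item 14: 3
  item 16: 5 − 4 = 1
  item 21: 5 − 3 = 2
  item 23: 3
Sum = 3 + 3 + 5 + 3 + 1 + 2 + 3 = 20
Mean = 20 / 7 = 2.86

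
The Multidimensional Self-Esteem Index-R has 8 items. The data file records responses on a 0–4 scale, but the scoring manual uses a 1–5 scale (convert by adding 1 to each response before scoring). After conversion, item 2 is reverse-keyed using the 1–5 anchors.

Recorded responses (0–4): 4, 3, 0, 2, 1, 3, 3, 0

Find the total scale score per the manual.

Convert to 1–5: 5, 4, 1, 3, 2, 4, 4, 1
Reverse-coded (reversed = (1+5) − raw = 6 − raw):
  item 2: 6 − 4 = 2
Scored: 5, 2, 1, 3, 2, 4, 4, 1
Total = 22

22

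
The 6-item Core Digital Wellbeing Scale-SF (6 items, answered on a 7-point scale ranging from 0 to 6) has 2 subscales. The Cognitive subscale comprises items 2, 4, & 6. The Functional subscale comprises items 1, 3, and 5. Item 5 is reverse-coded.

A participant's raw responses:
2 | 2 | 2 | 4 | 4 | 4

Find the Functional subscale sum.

6

Functional items: 1, 3, 5.
Of these, item 5 is reverse-coded; reverse-coded value = 6 − response.
  item 1: 2
  item 3: 2
  item 5: 6 − 4 = 2
Sum = 2 + 2 + 2 = 6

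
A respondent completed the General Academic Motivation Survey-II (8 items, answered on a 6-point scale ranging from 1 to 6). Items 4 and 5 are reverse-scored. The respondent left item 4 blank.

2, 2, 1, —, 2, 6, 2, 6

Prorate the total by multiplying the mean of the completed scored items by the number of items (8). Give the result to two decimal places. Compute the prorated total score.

27.43

Reverse-coded (reverse-coded value = 7 − response):
  item 5: 7 − 2 = 5
Completed scored items (7 of 8): 2, 2, 1, 5, 6, 2, 6; sum = 24.
Person mean = 24 / 7 ≈ 3.4286
Prorated total = (24 / 7) × 8 = 27.43 (to 2 dp)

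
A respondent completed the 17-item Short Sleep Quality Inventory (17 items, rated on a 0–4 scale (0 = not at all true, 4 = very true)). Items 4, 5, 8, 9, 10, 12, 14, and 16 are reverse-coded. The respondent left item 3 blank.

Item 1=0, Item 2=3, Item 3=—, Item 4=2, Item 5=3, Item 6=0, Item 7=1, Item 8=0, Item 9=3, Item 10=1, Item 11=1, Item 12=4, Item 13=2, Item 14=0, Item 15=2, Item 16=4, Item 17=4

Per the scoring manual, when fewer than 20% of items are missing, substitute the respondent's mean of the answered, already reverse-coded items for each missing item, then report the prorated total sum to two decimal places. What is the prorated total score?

Reverse-coded (reverse-coded value = 4 − response):
  item 4: 4 − 2 = 2
  item 5: 4 − 3 = 1
  item 8: 4 − 0 = 4
  item 9: 4 − 3 = 1
  item 10: 4 − 1 = 3
  item 12: 4 − 4 = 0
  item 14: 4 − 0 = 4
  item 16: 4 − 4 = 0
Completed scored items (16 of 17): 0, 3, 2, 1, 0, 1, 4, 1, 3, 1, 0, 2, 4, 2, 0, 4; sum = 28.
Person mean = 28 / 16 ≈ 1.7500
Prorated total = (28 / 16) × 17 = 29.75 (to 2 dp)

29.75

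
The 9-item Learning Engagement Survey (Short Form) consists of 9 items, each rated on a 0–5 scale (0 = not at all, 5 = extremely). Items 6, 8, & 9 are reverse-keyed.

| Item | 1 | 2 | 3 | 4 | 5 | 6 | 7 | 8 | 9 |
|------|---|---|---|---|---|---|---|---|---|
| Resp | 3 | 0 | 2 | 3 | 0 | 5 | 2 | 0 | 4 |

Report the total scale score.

16

Reverse-keyed items use 5 − raw:
  item 6: 5 − 5 = 0
  item 8: 5 − 0 = 5
  item 9: 5 − 4 = 1
Scored items: 3, 0, 2, 3, 0, 0, 2, 5, 1
Total = 3 + 0 + 2 + 3 + 0 + 0 + 2 + 5 + 1 = 16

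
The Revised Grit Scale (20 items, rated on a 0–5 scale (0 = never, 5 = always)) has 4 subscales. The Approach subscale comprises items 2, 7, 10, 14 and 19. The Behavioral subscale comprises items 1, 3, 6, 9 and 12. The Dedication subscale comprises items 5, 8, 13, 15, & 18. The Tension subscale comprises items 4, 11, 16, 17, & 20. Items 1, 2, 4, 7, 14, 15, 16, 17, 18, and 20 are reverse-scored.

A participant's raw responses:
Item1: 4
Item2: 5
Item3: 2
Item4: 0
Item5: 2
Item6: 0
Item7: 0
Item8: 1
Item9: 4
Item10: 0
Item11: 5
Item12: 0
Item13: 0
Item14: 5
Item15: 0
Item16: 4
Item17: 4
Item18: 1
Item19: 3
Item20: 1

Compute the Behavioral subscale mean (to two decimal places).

1.40

Behavioral items: 1, 3, 6, 9, 12.
Of these, item 1 is reverse-scored; reversed = (0+5) − raw = 5 − raw.
  item 1: 5 − 4 = 1
  item 3: 2
  item 6: 0
  item 9: 4
  item 12: 0
Sum = 1 + 2 + 0 + 4 + 0 = 7
Mean = 7 / 5 = 1.40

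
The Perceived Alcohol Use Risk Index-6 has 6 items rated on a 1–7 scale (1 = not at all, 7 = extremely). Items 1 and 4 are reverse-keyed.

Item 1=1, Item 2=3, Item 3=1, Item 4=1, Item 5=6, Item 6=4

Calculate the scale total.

Raw sum = 16. Reverse-keyed items: 1, 4; their raw sum = 2.
Each reversal replaces raw with 8 − raw, changing the total by 8 − 2·raw per item.
Total = 16 + 2·8 − 2·2 = 16 + 16 − 4 = 28

28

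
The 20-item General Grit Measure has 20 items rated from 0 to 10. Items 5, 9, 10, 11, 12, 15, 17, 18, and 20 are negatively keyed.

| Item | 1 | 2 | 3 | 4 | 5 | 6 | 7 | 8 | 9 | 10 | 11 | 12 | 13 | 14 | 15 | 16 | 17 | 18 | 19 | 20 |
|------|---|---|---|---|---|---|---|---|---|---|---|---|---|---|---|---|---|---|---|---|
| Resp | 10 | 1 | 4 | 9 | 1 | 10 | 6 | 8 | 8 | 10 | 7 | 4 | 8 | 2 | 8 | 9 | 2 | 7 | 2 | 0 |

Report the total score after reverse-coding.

112

Negatively keyed items use 10 − raw:
  item 5: 10 − 1 = 9
  item 9: 10 − 8 = 2
  item 10: 10 − 10 = 0
  item 11: 10 − 7 = 3
  item 12: 10 − 4 = 6
  item 15: 10 − 8 = 2
  item 17: 10 − 2 = 8
  item 18: 10 − 7 = 3
  item 20: 10 − 0 = 10
Scored items: 10, 1, 4, 9, 9, 10, 6, 8, 2, 0, 3, 6, 8, 2, 2, 9, 8, 3, 2, 10
Total = 10 + 1 + 4 + 9 + 9 + 10 + 6 + 8 + 2 + 0 + 3 + 6 + 8 + 2 + 2 + 9 + 8 + 3 + 2 + 10 = 112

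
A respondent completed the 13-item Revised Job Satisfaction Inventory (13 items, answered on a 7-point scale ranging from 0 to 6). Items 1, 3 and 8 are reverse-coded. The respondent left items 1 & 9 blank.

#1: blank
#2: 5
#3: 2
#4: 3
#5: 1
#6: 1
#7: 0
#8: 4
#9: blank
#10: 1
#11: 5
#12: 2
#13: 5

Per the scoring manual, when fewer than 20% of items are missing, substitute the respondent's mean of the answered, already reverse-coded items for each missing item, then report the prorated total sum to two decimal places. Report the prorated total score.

Reverse-coded (on a 0–6 scale, reversed = 6 − raw):
  item 3: 6 − 2 = 4
  item 8: 6 − 4 = 2
Completed scored items (11 of 13): 5, 4, 3, 1, 1, 0, 2, 1, 5, 2, 5; sum = 29.
Person mean = 29 / 11 ≈ 2.6364
Prorated total = (29 / 11) × 13 = 34.27 (to 2 dp)

34.27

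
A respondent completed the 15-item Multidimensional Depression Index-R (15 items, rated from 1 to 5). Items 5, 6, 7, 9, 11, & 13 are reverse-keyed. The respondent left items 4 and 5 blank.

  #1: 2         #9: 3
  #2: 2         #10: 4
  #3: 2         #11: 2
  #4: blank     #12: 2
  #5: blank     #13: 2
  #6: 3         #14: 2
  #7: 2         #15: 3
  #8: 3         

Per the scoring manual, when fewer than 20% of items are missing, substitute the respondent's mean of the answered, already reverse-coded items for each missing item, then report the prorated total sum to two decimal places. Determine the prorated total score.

43.85

Reverse-coded (reverse-coded value = 6 − response):
  item 6: 6 − 3 = 3
  item 7: 6 − 2 = 4
  item 9: 6 − 3 = 3
  item 11: 6 − 2 = 4
  item 13: 6 − 2 = 4
Completed scored items (13 of 15): 2, 2, 2, 3, 4, 3, 3, 4, 4, 2, 4, 2, 3; sum = 38.
Person mean = 38 / 13 ≈ 2.9231
Prorated total = (38 / 13) × 15 = 43.85 (to 2 dp)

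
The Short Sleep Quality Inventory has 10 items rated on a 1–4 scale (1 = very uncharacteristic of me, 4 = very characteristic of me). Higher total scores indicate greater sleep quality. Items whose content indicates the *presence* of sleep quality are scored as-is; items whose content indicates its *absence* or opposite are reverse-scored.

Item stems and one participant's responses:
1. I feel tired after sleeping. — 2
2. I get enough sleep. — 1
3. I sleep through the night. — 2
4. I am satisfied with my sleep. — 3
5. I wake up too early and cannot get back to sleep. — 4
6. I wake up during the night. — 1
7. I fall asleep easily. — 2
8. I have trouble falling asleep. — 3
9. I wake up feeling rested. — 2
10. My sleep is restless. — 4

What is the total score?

Items 1, 5, 6, 8, 10 describe the absence/opposite of sleep quality → reverse-score.
reversed = (1+4) − raw = 5 − raw.
  item 1: 5 − 2 = 3
  item 2: 1
  item 3: 2
  item 4: 3
  item 5: 5 − 4 = 1
  item 6: 5 − 1 = 4
  item 7: 2
  item 8: 5 − 3 = 2
  item 9: 2
  item 10: 5 − 4 = 1
Total = 3 + 1 + 2 + 3 + 1 + 4 + 2 + 2 + 2 + 1 = 21

21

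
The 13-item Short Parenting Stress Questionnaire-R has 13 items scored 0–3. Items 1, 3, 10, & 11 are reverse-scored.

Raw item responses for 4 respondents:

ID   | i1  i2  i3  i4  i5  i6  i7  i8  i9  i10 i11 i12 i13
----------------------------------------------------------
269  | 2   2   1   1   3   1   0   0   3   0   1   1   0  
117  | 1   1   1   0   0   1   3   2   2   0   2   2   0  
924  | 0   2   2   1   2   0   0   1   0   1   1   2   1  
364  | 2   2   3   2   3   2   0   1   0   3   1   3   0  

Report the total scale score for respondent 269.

19

Respondent 269 raw: 2, 2, 1, 1, 3, 1, 0, 0, 3, 0, 1, 1, 0.
Reverse-coded (reversed = (0+3) − raw = 3 − raw):
  item 1: 3 − 2 = 1
  item 2: 2
  item 3: 3 − 1 = 2
  item 4: 1
  item 5: 3
  item 6: 1
  item 7: 0
  item 8: 0
  item 9: 3
  item 10: 3 − 0 = 3
  item 11: 3 − 1 = 2
  item 12: 1
  item 13: 0
Sum = 1 + 2 + 2 + 1 + 3 + 1 + 0 + 0 + 3 + 3 + 2 + 1 + 0 = 19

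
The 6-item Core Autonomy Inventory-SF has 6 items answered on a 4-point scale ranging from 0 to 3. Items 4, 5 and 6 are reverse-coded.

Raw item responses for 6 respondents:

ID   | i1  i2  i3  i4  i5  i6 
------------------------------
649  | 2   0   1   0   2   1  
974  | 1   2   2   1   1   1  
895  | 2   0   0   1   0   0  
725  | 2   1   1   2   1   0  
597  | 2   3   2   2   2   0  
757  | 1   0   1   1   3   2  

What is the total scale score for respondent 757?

5

Respondent 757 raw: 1, 0, 1, 1, 3, 2.
Reverse-coded (reversed = (0+3) − raw = 3 − raw):
  item 1: 1
  item 2: 0
  item 3: 1
  item 4: 3 − 1 = 2
  item 5: 3 − 3 = 0
  item 6: 3 − 2 = 1
Sum = 1 + 0 + 1 + 2 + 0 + 1 = 5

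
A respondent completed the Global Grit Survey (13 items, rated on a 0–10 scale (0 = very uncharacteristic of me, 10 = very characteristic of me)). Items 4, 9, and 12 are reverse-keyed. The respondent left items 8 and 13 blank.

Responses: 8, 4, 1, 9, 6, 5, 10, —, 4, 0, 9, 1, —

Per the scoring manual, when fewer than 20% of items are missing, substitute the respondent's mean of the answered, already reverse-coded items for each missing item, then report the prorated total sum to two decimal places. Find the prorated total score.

Reverse-coded (reverse-coded value = 10 − response):
  item 4: 10 − 9 = 1
  item 9: 10 − 4 = 6
  item 12: 10 − 1 = 9
Completed scored items (11 of 13): 8, 4, 1, 1, 6, 5, 10, 6, 0, 9, 9; sum = 59.
Person mean = 59 / 11 ≈ 5.3636
Prorated total = (59 / 11) × 13 = 69.73 (to 2 dp)

69.73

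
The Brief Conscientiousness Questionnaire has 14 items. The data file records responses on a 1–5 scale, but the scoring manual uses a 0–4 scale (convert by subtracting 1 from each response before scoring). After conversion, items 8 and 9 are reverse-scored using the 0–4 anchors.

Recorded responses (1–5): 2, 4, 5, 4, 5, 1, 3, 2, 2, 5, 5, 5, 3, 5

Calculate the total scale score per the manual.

41

Convert to 0–4: 1, 3, 4, 3, 4, 0, 2, 1, 1, 4, 4, 4, 2, 4
Reverse-coded (reversed = (0+4) − raw = 4 − raw):
  item 8: 4 − 1 = 3
  item 9: 4 − 1 = 3
Scored: 1, 3, 4, 3, 4, 0, 2, 3, 3, 4, 4, 4, 2, 4
Total = 41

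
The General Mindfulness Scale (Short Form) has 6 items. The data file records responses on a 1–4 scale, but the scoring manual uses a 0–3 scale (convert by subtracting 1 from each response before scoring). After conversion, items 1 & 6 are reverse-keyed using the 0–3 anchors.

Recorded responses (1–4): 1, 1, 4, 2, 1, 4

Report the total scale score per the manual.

7

Convert to 0–3: 0, 0, 3, 1, 0, 3
Reverse-coded (reverse-coded value = 3 − response):
  item 1: 3 − 0 = 3
  item 6: 3 − 3 = 0
Scored: 3, 0, 3, 1, 0, 0
Total = 7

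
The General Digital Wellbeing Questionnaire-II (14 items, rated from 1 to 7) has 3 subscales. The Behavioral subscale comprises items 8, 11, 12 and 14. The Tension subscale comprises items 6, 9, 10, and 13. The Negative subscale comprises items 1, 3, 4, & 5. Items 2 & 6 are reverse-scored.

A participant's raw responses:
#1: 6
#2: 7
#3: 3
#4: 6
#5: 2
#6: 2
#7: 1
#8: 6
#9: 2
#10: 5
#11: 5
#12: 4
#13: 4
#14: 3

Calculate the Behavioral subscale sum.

18

Behavioral items: 8, 11, 12, 14.
  item 8: 6
  item 11: 5
  item 12: 4
  item 14: 3
Sum = 6 + 5 + 4 + 3 = 18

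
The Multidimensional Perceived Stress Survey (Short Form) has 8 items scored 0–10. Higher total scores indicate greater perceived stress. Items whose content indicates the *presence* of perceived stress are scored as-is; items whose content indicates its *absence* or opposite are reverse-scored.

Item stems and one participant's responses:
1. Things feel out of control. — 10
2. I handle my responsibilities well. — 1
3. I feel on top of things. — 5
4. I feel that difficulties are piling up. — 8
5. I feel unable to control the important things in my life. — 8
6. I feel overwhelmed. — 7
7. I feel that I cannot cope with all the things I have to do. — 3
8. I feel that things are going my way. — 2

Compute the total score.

58

Items 2, 3, 8 describe the absence/opposite of perceived stress → reverse-score.
reversed = (0+10) − raw = 10 − raw.
  item 1: 10
  item 2: 10 − 1 = 9
  item 3: 10 − 5 = 5
  item 4: 8
  item 5: 8
  item 6: 7
  item 7: 3
  item 8: 10 − 2 = 8
Total = 10 + 9 + 5 + 8 + 8 + 7 + 3 + 8 = 58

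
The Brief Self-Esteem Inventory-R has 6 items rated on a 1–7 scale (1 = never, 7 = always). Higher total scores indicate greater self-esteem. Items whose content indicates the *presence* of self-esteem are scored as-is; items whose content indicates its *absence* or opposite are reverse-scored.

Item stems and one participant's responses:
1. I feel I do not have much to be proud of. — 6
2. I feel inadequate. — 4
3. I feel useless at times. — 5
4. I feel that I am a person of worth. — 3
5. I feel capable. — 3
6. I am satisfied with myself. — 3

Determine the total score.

18

Items 1, 2, 3 describe the absence/opposite of self-esteem → reverse-score.
reverse-coded value = 8 − response.
  item 1: 8 − 6 = 2
  item 2: 8 − 4 = 4
  item 3: 8 − 5 = 3
  item 4: 3
  item 5: 3
  item 6: 3
Total = 2 + 4 + 3 + 3 + 3 + 3 = 18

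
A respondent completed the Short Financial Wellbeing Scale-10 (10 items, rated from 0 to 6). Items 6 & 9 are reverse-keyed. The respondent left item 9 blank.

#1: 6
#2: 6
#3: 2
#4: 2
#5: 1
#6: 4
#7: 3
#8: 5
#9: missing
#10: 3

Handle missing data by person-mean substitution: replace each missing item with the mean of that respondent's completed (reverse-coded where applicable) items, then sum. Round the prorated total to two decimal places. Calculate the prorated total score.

33.33

Reverse-coded (reverse-coded value = 6 − response):
  item 6: 6 − 4 = 2
Completed scored items (9 of 10): 6, 6, 2, 2, 1, 2, 3, 5, 3; sum = 30.
Person mean = 30 / 9 ≈ 3.3333
Prorated total = (30 / 9) × 10 = 33.33 (to 2 dp)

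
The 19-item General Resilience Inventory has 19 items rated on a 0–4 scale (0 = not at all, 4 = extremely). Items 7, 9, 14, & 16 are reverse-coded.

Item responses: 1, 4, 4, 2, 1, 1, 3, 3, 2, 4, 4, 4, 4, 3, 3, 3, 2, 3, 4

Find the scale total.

Raw sum = 55. Reverse-coded items: 7, 9, 14, 16; their raw sum = 11.
Each reversal replaces raw with 4 − raw, changing the total by 4 − 2·raw per item.
Total = 55 + 4·4 − 2·11 = 55 + 16 − 22 = 49

49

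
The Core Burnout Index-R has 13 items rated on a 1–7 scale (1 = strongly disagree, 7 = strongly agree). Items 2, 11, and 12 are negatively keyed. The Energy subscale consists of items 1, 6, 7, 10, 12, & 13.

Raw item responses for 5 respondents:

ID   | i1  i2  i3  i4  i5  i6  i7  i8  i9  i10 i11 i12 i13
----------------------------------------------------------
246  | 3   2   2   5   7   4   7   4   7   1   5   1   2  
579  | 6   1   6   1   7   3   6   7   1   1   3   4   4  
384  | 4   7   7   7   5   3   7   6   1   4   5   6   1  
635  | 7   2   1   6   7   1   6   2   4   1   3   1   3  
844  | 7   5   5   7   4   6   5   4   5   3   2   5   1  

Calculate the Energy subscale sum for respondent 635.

Respondent 635 raw: 7, 2, 1, 6, 7, 1, 6, 2, 4, 1, 3, 1, 3.
Energy items: 1, 6, 7, 10, 12, 13.
Reverse-coded (reverse-coded value = 8 − response):
  item 1: 7
  item 6: 1
  item 7: 6
  item 10: 1
  item 12: 8 − 1 = 7
  item 13: 3
Sum = 7 + 1 + 6 + 1 + 7 + 3 = 25

25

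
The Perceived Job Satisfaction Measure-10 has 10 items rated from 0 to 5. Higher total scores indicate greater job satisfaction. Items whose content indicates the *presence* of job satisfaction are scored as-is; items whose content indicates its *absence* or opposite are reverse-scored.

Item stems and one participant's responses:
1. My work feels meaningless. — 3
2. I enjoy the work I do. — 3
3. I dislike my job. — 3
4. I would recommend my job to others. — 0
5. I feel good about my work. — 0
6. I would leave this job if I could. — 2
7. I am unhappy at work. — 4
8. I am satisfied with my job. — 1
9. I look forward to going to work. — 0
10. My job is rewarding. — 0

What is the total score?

12

Items 1, 3, 6, 7 describe the absence/opposite of job satisfaction → reverse-score.
reverse-coded value = 5 − response.
  item 1: 5 − 3 = 2
  item 2: 3
  item 3: 5 − 3 = 2
  item 4: 0
  item 5: 0
  item 6: 5 − 2 = 3
  item 7: 5 − 4 = 1
  item 8: 1
  item 9: 0
  item 10: 0
Total = 2 + 3 + 2 + 0 + 0 + 3 + 1 + 1 + 0 + 0 = 12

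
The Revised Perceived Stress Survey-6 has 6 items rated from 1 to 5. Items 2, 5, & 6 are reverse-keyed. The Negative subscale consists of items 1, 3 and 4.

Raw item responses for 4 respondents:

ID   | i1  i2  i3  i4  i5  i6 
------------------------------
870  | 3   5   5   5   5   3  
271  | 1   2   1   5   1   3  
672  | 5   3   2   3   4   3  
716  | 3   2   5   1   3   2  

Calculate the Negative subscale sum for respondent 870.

13

Respondent 870 raw: 3, 5, 5, 5, 5, 3.
Negative items: 1, 3, 4.
Reverse-coded (on a 1–5 scale, reversed = 6 − raw):
  item 1: 3
  item 3: 5
  item 4: 5
Sum = 3 + 5 + 5 = 13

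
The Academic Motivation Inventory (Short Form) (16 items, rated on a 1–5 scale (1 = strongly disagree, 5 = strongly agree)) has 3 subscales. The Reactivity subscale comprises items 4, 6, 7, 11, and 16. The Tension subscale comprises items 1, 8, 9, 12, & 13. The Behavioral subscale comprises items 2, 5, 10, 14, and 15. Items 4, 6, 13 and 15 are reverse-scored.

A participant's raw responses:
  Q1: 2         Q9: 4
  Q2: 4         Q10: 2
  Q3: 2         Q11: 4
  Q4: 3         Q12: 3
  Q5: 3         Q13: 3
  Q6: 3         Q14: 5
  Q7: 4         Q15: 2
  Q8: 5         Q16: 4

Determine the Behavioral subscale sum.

18

Behavioral items: 2, 5, 10, 14, 15.
Of these, item 15 is reverse-scored; on a 1–5 scale, reversed = 6 − raw.
  item 2: 4
  item 5: 3
  item 10: 2
  item 14: 5
  item 15: 6 − 2 = 4
Sum = 4 + 3 + 2 + 5 + 4 = 18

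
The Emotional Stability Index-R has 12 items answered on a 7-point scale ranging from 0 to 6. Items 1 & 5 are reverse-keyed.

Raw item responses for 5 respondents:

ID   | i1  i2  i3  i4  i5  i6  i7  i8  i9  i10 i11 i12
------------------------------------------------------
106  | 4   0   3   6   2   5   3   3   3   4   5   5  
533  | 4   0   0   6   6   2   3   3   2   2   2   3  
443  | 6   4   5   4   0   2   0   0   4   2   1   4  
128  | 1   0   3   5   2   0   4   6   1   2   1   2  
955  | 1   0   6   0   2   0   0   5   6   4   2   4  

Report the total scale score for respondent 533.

25

Respondent 533 raw: 4, 0, 0, 6, 6, 2, 3, 3, 2, 2, 2, 3.
Reverse-coded (reverse-coded value = 6 − response):
  item 1: 6 − 4 = 2
  item 2: 0
  item 3: 0
  item 4: 6
  item 5: 6 − 6 = 0
  item 6: 2
  item 7: 3
  item 8: 3
  item 9: 2
  item 10: 2
  item 11: 2
  item 12: 3
Sum = 2 + 0 + 0 + 6 + 0 + 2 + 3 + 3 + 2 + 2 + 2 + 3 = 25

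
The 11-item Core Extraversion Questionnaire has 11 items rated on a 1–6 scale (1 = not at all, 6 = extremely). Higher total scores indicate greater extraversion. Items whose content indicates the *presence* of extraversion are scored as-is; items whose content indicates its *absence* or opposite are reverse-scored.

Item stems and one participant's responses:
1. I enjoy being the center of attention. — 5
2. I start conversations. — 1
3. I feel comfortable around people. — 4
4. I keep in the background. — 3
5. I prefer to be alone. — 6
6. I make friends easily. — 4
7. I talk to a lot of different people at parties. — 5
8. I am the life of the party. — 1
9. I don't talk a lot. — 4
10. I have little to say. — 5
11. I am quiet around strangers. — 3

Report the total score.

34

Items 4, 5, 9, 10, 11 describe the absence/opposite of extraversion → reverse-score.
on a 1–6 scale, reversed = 7 − raw.
  item 1: 5
  item 2: 1
  item 3: 4
  item 4: 7 − 3 = 4
  item 5: 7 − 6 = 1
  item 6: 4
  item 7: 5
  item 8: 1
  item 9: 7 − 4 = 3
  item 10: 7 − 5 = 2
  item 11: 7 − 3 = 4
Total = 5 + 1 + 4 + 4 + 1 + 4 + 5 + 1 + 3 + 2 + 4 = 34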